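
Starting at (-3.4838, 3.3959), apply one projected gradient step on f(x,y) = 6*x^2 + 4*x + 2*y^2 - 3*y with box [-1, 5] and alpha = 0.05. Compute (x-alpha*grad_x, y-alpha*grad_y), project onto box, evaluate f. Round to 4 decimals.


Step 1: Compute gradient at (-3.4838, 3.3959).
grad_x = 2*6*-3.4838 + 4 = -37.8056
grad_y = 2*2*3.3959 - 3 = 10.5836
Step 2: Gradient step.
x_raw = -3.4838 - 0.05*-37.8056 = -1.5935
y_raw = 3.3959 - 0.05*10.5836 = 2.8667
Step 3: Project onto [-1, 5].
x_proj = clip(-1.5935) = -1.0
y_proj = clip(2.8667) = 2.8667
Step 4: Evaluate f.
f(-1.0, 2.8667) = 9.836


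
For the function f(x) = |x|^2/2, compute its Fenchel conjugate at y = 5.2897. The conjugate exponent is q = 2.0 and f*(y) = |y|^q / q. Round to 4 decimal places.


The conjugate exponent q satisfies 1/p + 1/q = 1.
p = 2, so q = 2/(2 - 1) = 2.0
|y|^q = 5.2897^2.0 = 27.9809
f*(5.2897) = 27.9809 / 2.0 = 13.9905


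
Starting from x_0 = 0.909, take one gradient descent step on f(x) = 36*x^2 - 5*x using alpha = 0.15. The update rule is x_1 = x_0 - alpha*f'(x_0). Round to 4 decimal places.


We compute the gradient at x_0 and apply the update.
f'(x) = 72*x - 5
f'(0.909) = 72*0.909 - 5 = 60.448
x_1 = 0.909 - 0.15*60.448 = -8.1582


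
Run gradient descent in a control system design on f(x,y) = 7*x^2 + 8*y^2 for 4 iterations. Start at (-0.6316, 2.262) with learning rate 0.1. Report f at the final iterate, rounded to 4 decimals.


Gradient descent on f(x,y) = 7*x^2 + 8*y^2.
Starting point: (-0.6316, 2.262), alpha = 0.1
Step 1: grad_x = 2*7*-0.6316 = -8.8424, grad_y = 2*8*2.262 = 36.192
  x_1 = -0.6316 - 0.1*-8.8424 = 0.2526
  y_1 = 2.262 - 0.1*36.192 = -1.3572
Step 2: grad_x = 2*7*0.2526 = 3.537, grad_y = 2*8*-1.3572 = -21.7152
  x_2 = 0.2526 - 0.1*3.537 = -0.1011
  y_2 = -1.3572 - 0.1*-21.7152 = 0.8143
Step 3: grad_x = 2*7*-0.1011 = -1.4148, grad_y = 2*8*0.8143 = 13.0291
  x_3 = -0.1011 - 0.1*-1.4148 = 0.0404
  y_3 = 0.8143 - 0.1*13.0291 = -0.4886
Step 4: grad_x = 2*7*0.0404 = 0.5659, grad_y = 2*8*-0.4886 = -7.8175
  x_4 = 0.0404 - 0.1*0.5659 = -0.0162
  y_4 = -0.4886 - 0.1*-7.8175 = 0.2932
f(-0.0162, 0.2932) = 7*(-0.0162)^2 + 8*0.2932^2 = 0.6893


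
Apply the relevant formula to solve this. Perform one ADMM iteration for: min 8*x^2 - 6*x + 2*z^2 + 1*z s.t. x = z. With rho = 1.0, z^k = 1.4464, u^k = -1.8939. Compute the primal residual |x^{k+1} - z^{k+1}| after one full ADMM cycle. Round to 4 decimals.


ADMM iteration with rho = 1.0, z^k = 1.4464, u^k = -1.8939
Step 1: x-update.
Minimize 8*x^2 - 6*x + (1.0/2)*(x - 1.4464 - 1.8939)^2
FOC: (2*8 + 1.0)*x = 6 + 1.0*(1.4464 + 1.8939)
x^{k+1} = 0.5494
Step 2: z-update.
Minimize 2*z^2 + 1*z + (1.0/2)*(0.5494 - z - 1.8939)^2
FOC: (2*2 + 1.0)*z = -1 + 1.0*(0.5494 - 1.8939)
z^{k+1} = -0.4689
Step 3: u-update.
u^{k+1} = -1.8939 + 0.5494 + 0.4689 = -0.8756
Step 4: Primal residual = |0.5494 + 0.4689| = 1.0183


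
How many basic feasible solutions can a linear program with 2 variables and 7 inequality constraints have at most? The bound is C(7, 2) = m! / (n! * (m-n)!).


Each vertex corresponds to some choice of n active constraints out of m, so the number of vertices is at most C(m, n) = m! / (n!(m-n)!).
m = 7, n = 2
Numerator: 7 * 6
Denominator: 2! = 2
C(7, 2) = 21


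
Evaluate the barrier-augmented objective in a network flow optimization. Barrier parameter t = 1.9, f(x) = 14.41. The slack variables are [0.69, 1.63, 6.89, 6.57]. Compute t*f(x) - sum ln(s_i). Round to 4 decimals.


Step 1: Compute log-barrier.
ln values: [-0.3711, 0.4886, 1.9301, 1.8825]
phi = -(-0.3711 + 0.4886 + 1.9301 + 1.8825) = -3.9301
Step 2: Compute augmented objective.
t*f(x) = 1.9*14.41 = 27.379
Total = 27.379 - 3.9301 = 23.4489


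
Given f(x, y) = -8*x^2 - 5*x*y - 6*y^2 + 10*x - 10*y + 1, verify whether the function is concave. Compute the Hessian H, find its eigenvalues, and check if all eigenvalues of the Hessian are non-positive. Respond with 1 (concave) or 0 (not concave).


The Hessian of f(x,y) = -8*x^2 - 5*x*y - 6*y^2 + 10*x - 10*y + 1 is:
H = [[-16, -5], [-5, -12]]
Trace = -16 - 12 = -28
Determinant = -16*-12 - (-5)^2 = 167
Discriminant = (-28)^2 - 4*167 = 116.0
Eigenvalues: lambda_1 = -19.3852, lambda_2 = -8.6148
The function is concave.

1


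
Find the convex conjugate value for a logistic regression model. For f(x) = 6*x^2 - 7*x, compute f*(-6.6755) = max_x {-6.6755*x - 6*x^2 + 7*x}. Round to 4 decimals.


f*(y) = sup_x {y*x - a*x^2 - b*x} = sup_x {(y-b)*x - a*x^2}
FOC: (y - b) - 2a*x = 0 => x* = (y - b)/(2a)
x* = (-6.6755 + 7)/(2*6) = 0.027
f*(-6.6755) = (y-b)^2/(4a) = (-6.6755 + 7)^2/(4*6)
= 0.1053/24 = 0.0044


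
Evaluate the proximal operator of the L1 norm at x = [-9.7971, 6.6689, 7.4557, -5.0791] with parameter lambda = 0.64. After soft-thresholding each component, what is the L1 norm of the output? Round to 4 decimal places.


Soft-thresholding with lambda = 0.64:
prox(-9.7971) = sign(-9.7971)*max(|-9.7971| - 0.64, 0) = -9.1571
prox(6.6689) = sign(6.6689)*max(|6.6689| - 0.64, 0) = 6.0289
prox(7.4557) = sign(7.4557)*max(|7.4557| - 0.64, 0) = 6.8157
prox(-5.0791) = sign(-5.0791)*max(|-5.0791| - 0.64, 0) = -4.4391
prox(x) = [-9.1571, 6.0289, 6.8157, -4.4391]
||prox(x)||_1 = 9.1571 + 6.0289 + 6.8157 + 4.4391 = 26.4408


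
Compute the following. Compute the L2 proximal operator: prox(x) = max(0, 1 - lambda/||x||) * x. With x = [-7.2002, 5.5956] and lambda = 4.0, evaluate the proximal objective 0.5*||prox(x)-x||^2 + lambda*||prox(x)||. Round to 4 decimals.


Step 1: Compute ||x||.
||x|| = 9.1189
Step 2: Compute scaling factor.
scale = max(0, 1 - 4.0/9.1189) = 0.5613
Step 3: prox(x) = [-4.0418, 3.1411]
||prox(x)|| = 5.1189
Step 4: Proximal objective.
0.5*||prox-x||^2 = 8.0
lambda*||prox|| = 20.4756
Total = 28.4754


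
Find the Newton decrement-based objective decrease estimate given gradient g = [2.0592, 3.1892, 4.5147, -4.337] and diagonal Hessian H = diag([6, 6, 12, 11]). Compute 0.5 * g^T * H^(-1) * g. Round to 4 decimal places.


Step 1: H is diagonal, so H^(-1) * g = [0.3432, 0.5315, 0.3762, -0.3943].
Step 2: g^T H^(-1) g = sum_i g_i^2 / H_ii
  = (2.0592)^2/6 + (3.1892)^2/6 + (4.5147)^2/12 + (-4.337)^2/11
  = 0.7067 + 1.6952 + 1.6985 + 1.71 = 5.8104
Step 3: Objective decrease = 0.5 * g^T H^(-1) g = 2.9052


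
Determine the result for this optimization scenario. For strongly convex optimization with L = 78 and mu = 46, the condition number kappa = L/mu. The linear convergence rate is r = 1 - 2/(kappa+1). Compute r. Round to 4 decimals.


Step 1: Compute the condition number.
kappa = L/mu = 78/46 = 1.6957
Step 2: Compute the convergence rate.
r = 1 - 2/(kappa + 1) = 1 - 2*mu/(L + mu) = (L - mu)/(L + mu) = 32/124 = 0.2581


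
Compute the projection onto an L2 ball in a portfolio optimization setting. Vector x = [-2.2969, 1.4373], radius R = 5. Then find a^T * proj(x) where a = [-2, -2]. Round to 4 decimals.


Step 1: Compute ||x|| (intermediates to 6 decimals).
||x|| = sqrt((-2.2969)^2 + 1.4373^2) = 2.709535
Step 2: Project.
Since ||x|| <= R, proj = x (no scaling needed).
proj(x) = [-2.2969, 1.4373]
Step 3: Dot product.
a^T * proj(x) = -2*(-2.2969) - 2*1.4373 = 1.7192


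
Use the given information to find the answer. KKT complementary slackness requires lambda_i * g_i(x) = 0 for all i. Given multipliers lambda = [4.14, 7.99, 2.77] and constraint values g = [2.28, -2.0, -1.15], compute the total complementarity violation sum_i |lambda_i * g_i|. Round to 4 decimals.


KKT complementary slackness check:
lambda_1 * g_1 = 4.14 * 2.28 = 9.4392
lambda_2 * g_2 = 7.99 * -2.0 = -15.98
lambda_3 * g_3 = 2.77 * -1.15 = -3.1855
Total violation = 9.4392 + 15.98 + 3.1855 = 28.6047


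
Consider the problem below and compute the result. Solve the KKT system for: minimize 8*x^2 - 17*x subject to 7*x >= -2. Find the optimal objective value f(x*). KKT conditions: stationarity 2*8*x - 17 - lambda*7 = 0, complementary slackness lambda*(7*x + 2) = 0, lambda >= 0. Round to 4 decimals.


Step 1: Try lambda = 0 (constraint inactive).
Stationarity: 2*8*x - 17 = 0
x* = 17/(2*8) = 1.0625
Check constraint: 7*1.0625 = 7.4375 >= -2 -- satisfied.
Step 2: Compute optimal value.
f(x*) = 8*1.0625^2 - 17*1.0625 = -9.0313


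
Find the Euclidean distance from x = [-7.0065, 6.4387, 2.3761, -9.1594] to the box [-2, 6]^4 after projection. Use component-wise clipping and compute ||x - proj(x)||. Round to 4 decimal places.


Project each component onto [-2, 6].
clip(-7.0065) = -2.0, clip(6.4387) = 6.0, clip(2.3761) = 2.3761, clip(-9.1594) = -2.0
Projection = [-2.0, 6.0, 2.3761, -2.0]
Squared diffs: [25.065, 0.1925, 0.0, 51.257]
Distance = sqrt(76.5145) = 8.7473


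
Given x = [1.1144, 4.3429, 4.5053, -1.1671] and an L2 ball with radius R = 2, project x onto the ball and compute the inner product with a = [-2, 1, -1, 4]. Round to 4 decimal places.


Step 1: Compute ||x|| (intermediates to 6 decimals).
||x|| = sqrt(1.1144^2 + 4.3429^2 + 4.5053^2 + (-1.1671)^2) = 6.462393
Step 2: Project.
Since ||x|| > R, scale = R/||x|| = 2/6.462393 = 0.309483, proj(x) = scale * x
proj(x) = [0.344888, 1.344054, 1.394314, -0.361198]
Step 3: Dot product.
a^T * proj(x) = -2*0.344888 + 1*1.344054 - 1*1.394314 + 4*(-0.361198) = -2.1848


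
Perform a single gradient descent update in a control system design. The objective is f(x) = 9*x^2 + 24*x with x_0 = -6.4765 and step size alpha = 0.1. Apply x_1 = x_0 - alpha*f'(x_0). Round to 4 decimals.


We compute the gradient at x_0 and apply the update.
f'(x) = 18*x + 24
f'(-6.4765) = 18*-6.4765 + 24 = -92.577
x_1 = -6.4765 - 0.1*-92.577 = 2.7812


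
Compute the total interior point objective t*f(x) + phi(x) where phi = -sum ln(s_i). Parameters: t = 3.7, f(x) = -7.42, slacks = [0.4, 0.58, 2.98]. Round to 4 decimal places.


Step 1: Compute log-barrier.
ln values: [-0.9163, -0.5447, 1.0919]
phi = -(-0.9163 - 0.5447 + 1.0919) = 0.3691
Step 2: Compute augmented objective.
t*f(x) = 3.7*-7.42 = -27.454
Total = -27.454 + 0.3691 = -27.0849


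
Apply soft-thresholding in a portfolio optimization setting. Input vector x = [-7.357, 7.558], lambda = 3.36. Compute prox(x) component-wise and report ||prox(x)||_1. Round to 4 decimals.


Soft-thresholding with lambda = 3.36:
prox(-7.357) = sign(-7.357)*max(|-7.357| - 3.36, 0) = -3.997
prox(7.558) = sign(7.558)*max(|7.558| - 3.36, 0) = 4.198
prox(x) = [-3.997, 4.198]
||prox(x)||_1 = 3.997 + 4.198 = 8.195


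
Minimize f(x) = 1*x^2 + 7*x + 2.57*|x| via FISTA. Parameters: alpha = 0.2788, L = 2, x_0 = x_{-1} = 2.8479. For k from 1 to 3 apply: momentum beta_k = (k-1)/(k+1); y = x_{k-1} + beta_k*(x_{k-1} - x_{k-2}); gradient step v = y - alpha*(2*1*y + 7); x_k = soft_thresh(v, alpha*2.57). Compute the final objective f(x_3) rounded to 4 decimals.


FISTA on f(x) = 1*x^2 + 7*x + 2.57*|x|
L = 2, alpha = 0.2788
Iteration 1: beta = 0.0, y = 2.8479 + 0.0*(2.8479 - 2.8479) = 2.8479
  grad(y) = 12.6958, v = y - alpha*grad = -0.6917
  prox(v) = soft_thresh(-0.6917, 0.7165) = 0.0
Iteration 2: beta = 0.3333, y = 0.0 + 0.3333*(0.0 - 2.8479) = -0.9493
  grad(y) = 5.1014, v = y - alpha*grad = -2.3716
  prox(v) = soft_thresh(-2.3716, 0.7165) = -1.6551
Iteration 3: beta = 0.5, y = -1.6551 + 0.5*(-1.6551 - 0.0) = -2.4826
  grad(y) = 2.0348, v = y - alpha*grad = -3.0499
  prox(v) = soft_thresh(-3.0499, 0.7165) = -2.3334
f(x_3) = 1*(-2.3334)^2 + 7*(-2.3334) + 2.57*|-2.3334| = -4.8922


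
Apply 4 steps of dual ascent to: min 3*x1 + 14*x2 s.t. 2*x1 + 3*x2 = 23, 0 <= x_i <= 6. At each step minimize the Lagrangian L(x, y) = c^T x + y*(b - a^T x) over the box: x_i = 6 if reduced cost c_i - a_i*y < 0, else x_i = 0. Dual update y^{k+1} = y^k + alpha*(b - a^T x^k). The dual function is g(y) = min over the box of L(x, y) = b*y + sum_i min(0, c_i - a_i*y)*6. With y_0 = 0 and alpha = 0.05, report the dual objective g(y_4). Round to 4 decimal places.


Dual ascent for LP: min 3*x1 + 14*x2, 2*x1 + 3*x2 = 23, 0 <= x_i <= 6
Step 1: y^k = 0.0, reduced costs: (3.0, 14.0)
  x^k = (0.0, 0.0), subgradient = b - a^T x = 23.0
  y^{k+1} = 0.0 + 0.05*23.0 = 1.15
Step 2: y^k = 1.15, reduced costs: (0.7, 10.55)
  x^k = (0.0, 0.0), subgradient = b - a^T x = 23.0
  y^{k+1} = 1.15 + 0.05*23.0 = 2.3
Step 3: y^k = 2.3, reduced costs: (-1.6, 7.1)
  x^k = (6.0, 0.0), subgradient = b - a^T x = 11.0
  y^{k+1} = 2.3 + 0.05*11.0 = 2.85
Step 4: y^k = 2.85, reduced costs: (-2.7, 5.45)
  x^k = (6.0, 0.0), subgradient = b - a^T x = 11.0
  y^{k+1} = 2.85 + 0.05*11.0 = 3.4
Dual objective at y_4 = 3.4: reduced costs (-3.8, 3.8), box minimizer x = (6.0, 0.0)
g(y_4) = b*y + (c1 - a1*y)*x1 + (c2 - a2*y)*x2 = 23*3.4 + (-3.8)*6.0 + 3.8*0.0 = 78.2 - 22.8 + 0.0 = 55.4


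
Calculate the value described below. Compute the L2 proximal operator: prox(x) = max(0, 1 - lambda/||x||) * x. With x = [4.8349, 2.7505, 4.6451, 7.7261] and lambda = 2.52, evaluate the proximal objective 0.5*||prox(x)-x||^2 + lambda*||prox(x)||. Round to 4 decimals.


Step 1: Compute ||x||.
||x|| = 10.593
Step 2: Compute scaling factor.
scale = max(0, 1 - 2.52/10.593) = 0.7621
Step 3: prox(x) = [3.6847, 2.0962, 3.5401, 5.8881]
||prox(x)|| = 8.073
Step 4: Proximal objective.
0.5*||prox-x||^2 = 3.1752
lambda*||prox|| = 20.344
Total = 23.5191


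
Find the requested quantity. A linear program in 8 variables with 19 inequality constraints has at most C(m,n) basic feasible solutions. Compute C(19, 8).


Each vertex corresponds to some choice of n active constraints out of m, so the number of vertices is at most C(m, n) = m! / (n!(m-n)!).
m = 19, n = 8
Numerator: 19 * 18 * 17 * 16 * 15 * 14 * 13 * 12
Denominator: 8! = 40320
C(19, 8) = 75582


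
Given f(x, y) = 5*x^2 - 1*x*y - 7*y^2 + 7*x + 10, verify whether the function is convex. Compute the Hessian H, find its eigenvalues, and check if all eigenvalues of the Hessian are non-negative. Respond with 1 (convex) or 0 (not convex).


The Hessian of f(x,y) = 5*x^2 - 1*x*y - 7*y^2 + 7*x + 10 is:
H = [[10, -1], [-1, -14]]
Trace = 10 - 14 = -4
Determinant = 10*-14 - (-1)^2 = -141
Discriminant = (-4)^2 - 4*-141 = 580.0
Eigenvalues: lambda_1 = -14.0416, lambda_2 = 10.0416
The function is not convex.

0


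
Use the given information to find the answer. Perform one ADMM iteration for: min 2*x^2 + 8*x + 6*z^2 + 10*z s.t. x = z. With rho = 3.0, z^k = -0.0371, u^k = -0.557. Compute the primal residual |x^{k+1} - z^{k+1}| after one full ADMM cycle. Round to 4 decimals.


ADMM iteration with rho = 3.0, z^k = -0.0371, u^k = -0.557
Step 1: x-update.
Minimize 2*x^2 + 8*x + (3.0/2)*(x + 0.0371 - 0.557)^2
FOC: (2*2 + 3.0)*x = -8 + 3.0*(-0.0371 + 0.557)
x^{k+1} = -0.92
Step 2: z-update.
Minimize 6*z^2 + 10*z + (3.0/2)*(-0.92 - z - 0.557)^2
FOC: (2*6 + 3.0)*z = -10 + 3.0*(-0.92 - 0.557)
z^{k+1} = -0.9621
Step 3: u-update.
u^{k+1} = -0.557 - 0.92 + 0.9621 = -0.515
Step 4: Primal residual = |-0.92 + 0.9621| = 0.042


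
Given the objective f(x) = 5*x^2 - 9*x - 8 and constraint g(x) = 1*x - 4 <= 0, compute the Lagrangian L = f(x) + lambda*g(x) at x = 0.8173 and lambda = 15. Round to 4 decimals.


Step 1: Evaluate f(x).
f(0.8173) = 5*0.8173^2 - 9*0.8173 - 8 = -12.0158
Step 2: Evaluate g(x).
g(0.8173) = 1*0.8173 - 4 = -3.1827
Step 3: Compute Lagrangian.
L = -12.0158 + 15*-3.1827 = -59.7563


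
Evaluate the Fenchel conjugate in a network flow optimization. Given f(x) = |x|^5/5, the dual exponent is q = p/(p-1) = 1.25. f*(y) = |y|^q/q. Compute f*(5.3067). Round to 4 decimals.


The conjugate exponent q satisfies 1/p + 1/q = 1.
p = 5, so q = 5/(5 - 1) = 1.25
|y|^q = 5.3067^1.25 = 8.0544
f*(5.3067) = 8.0544 / 1.25 = 6.4435


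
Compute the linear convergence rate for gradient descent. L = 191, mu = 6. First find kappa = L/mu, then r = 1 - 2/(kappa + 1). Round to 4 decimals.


Step 1: Compute the condition number.
kappa = L/mu = 191/6 = 31.8333
Step 2: Compute the convergence rate.
r = 1 - 2/(kappa + 1) = 1 - 2*mu/(L + mu) = (L - mu)/(L + mu) = 185/197 = 0.9391


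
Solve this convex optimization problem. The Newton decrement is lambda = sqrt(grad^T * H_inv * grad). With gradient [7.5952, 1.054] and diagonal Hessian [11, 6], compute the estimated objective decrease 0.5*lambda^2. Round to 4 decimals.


Step 1: H is diagonal, so H^(-1) * g = [0.6905, 0.1757].
Step 2: g^T H^(-1) g = sum_i g_i^2 / H_ii
  = (7.5952)^2/11 + (1.054)^2/6
  = 5.2443 + 0.1852 = 5.4294
Step 3: Objective decrease = 0.5 * g^T H^(-1) g = 2.7147


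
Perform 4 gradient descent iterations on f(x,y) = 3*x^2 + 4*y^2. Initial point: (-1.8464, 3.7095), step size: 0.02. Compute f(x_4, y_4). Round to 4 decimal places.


Gradient descent on f(x,y) = 3*x^2 + 4*y^2.
Starting point: (-1.8464, 3.7095), alpha = 0.02
Step 1: grad_x = 2*3*-1.8464 = -11.0784, grad_y = 2*4*3.7095 = 29.676
  x_1 = -1.8464 - 0.02*-11.0784 = -1.6248
  y_1 = 3.7095 - 0.02*29.676 = 3.116
Step 2: grad_x = 2*3*-1.6248 = -9.749, grad_y = 2*4*3.116 = 24.9278
  x_2 = -1.6248 - 0.02*-9.749 = -1.4299
  y_2 = 3.116 - 0.02*24.9278 = 2.6174
Step 3: grad_x = 2*3*-1.4299 = -8.5791, grad_y = 2*4*2.6174 = 20.9394
  x_3 = -1.4299 - 0.02*-8.5791 = -1.2583
  y_3 = 2.6174 - 0.02*20.9394 = 2.1986
Step 4: grad_x = 2*3*-1.2583 = -7.5496, grad_y = 2*4*2.1986 = 17.5891
  x_4 = -1.2583 - 0.02*-7.5496 = -1.1073
  y_4 = 2.1986 - 0.02*17.5891 = 1.8469
f(-1.1073, 1.8469) = 3*(-1.1073)^2 + 4*1.8469^2 = 17.3217


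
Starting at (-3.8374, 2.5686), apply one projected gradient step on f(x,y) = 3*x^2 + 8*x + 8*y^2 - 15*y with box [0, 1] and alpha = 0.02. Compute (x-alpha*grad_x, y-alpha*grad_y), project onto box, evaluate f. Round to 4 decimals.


Step 1: Compute gradient at (-3.8374, 2.5686).
grad_x = 2*3*-3.8374 + 8 = -15.0244
grad_y = 2*8*2.5686 - 15 = 26.0976
Step 2: Gradient step.
x_raw = -3.8374 - 0.02*-15.0244 = -3.5369
y_raw = 2.5686 - 0.02*26.0976 = 2.0466
Step 3: Project onto [0, 1].
x_proj = clip(-3.5369) = 0.0
y_proj = clip(2.0466) = 1.0
Step 4: Evaluate f.
f(0.0, 1.0) = -7.0


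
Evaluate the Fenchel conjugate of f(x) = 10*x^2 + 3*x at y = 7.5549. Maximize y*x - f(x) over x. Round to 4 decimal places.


f*(y) = sup_x {y*x - a*x^2 - b*x} = sup_x {(y-b)*x - a*x^2}
FOC: (y - b) - 2a*x = 0 => x* = (y - b)/(2a)
x* = (7.5549 - 3)/(2*10) = 0.2277
f*(7.5549) = (y-b)^2/(4a) = (7.5549 - 3)^2/(4*10)
= 20.7471/40 = 0.5187


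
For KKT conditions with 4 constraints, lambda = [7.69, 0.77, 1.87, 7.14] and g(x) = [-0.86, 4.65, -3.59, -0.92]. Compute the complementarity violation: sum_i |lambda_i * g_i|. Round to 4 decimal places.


KKT complementary slackness check:
lambda_1 * g_1 = 7.69 * -0.86 = -6.6134
lambda_2 * g_2 = 0.77 * 4.65 = 3.5805
lambda_3 * g_3 = 1.87 * -3.59 = -6.7133
lambda_4 * g_4 = 7.14 * -0.92 = -6.5688
Total violation = 6.6134 + 3.5805 + 6.7133 + 6.5688 = 23.476


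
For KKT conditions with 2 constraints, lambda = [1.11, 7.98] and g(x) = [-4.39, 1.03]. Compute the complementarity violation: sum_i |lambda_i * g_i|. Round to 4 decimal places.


KKT complementary slackness check:
lambda_1 * g_1 = 1.11 * -4.39 = -4.8729
lambda_2 * g_2 = 7.98 * 1.03 = 8.2194
Total violation = 4.8729 + 8.2194 = 13.0923


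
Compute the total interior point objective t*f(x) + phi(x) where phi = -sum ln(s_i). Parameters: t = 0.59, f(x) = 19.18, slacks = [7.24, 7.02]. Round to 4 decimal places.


Step 1: Compute log-barrier.
ln values: [1.9796, 1.9488]
phi = -(1.9796 + 1.9488) = -3.9284
Step 2: Compute augmented objective.
t*f(x) = 0.59*19.18 = 11.3162
Total = 11.3162 - 3.9284 = 7.3878


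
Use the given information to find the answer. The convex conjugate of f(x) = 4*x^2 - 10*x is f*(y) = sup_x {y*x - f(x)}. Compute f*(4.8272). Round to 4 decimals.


f*(y) = sup_x {y*x - a*x^2 - b*x} = sup_x {(y-b)*x - a*x^2}
FOC: (y - b) - 2a*x = 0 => x* = (y - b)/(2a)
x* = (4.8272 + 10)/(2*4) = 1.8534
f*(4.8272) = (y-b)^2/(4a) = (4.8272 + 10)^2/(4*4)
= 219.8459/16 = 13.7404


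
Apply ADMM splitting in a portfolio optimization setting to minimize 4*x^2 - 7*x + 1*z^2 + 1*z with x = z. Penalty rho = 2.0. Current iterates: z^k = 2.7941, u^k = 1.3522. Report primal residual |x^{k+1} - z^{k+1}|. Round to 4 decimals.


ADMM iteration with rho = 2.0, z^k = 2.7941, u^k = 1.3522
Step 1: x-update.
Minimize 4*x^2 - 7*x + (2.0/2)*(x - 2.7941 + 1.3522)^2
FOC: (2*4 + 2.0)*x = 7 + 2.0*(2.7941 - 1.3522)
x^{k+1} = 0.9884
Step 2: z-update.
Minimize 1*z^2 + 1*z + (2.0/2)*(0.9884 - z + 1.3522)^2
FOC: (2*1 + 2.0)*z = -1 + 2.0*(0.9884 + 1.3522)
z^{k+1} = 0.9203
Step 3: u-update.
u^{k+1} = 1.3522 + 0.9884 - 0.9203 = 1.4203
Step 4: Primal residual = |0.9884 - 0.9203| = 0.0681


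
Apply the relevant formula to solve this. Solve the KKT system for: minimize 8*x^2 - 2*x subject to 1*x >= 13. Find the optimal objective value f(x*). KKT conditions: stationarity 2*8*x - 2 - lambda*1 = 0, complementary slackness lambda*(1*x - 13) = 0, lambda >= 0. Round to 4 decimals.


Step 1: Try lambda = 0 (constraint inactive).
x_unc = 2/(2*8) = 0.125
Check: 1*0.125 = 0.125 < 13 -- violated!
Step 2: Constraint must be active: 1*x = 13
x* = 13/1 = 13.0
lambda = (2*8*13.0 - 2)/1 = 206.0
Step 3: Compute optimal value.
f(x*) = 8*13.0^2 - 2*13.0 = 1326.0


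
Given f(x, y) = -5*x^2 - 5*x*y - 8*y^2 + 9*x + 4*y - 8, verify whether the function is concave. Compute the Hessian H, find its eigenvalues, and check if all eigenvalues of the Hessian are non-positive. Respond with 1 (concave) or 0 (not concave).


The Hessian of f(x,y) = -5*x^2 - 5*x*y - 8*y^2 + 9*x + 4*y - 8 is:
H = [[-10, -5], [-5, -16]]
Trace = -10 - 16 = -26
Determinant = -10*-16 - (-5)^2 = 135
Discriminant = (-26)^2 - 4*135 = 136.0
Eigenvalues: lambda_1 = -18.831, lambda_2 = -7.169
The function is concave.

1


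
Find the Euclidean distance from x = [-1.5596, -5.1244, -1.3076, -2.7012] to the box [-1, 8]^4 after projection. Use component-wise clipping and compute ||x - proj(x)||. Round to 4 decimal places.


Project each component onto [-1, 8].
clip(-1.5596) = -1.0, clip(-5.1244) = -1.0, clip(-1.3076) = -1.0, clip(-2.7012) = -1.0
Projection = [-1.0, -1.0, -1.0, -1.0]
Squared diffs: [0.3132, 17.0107, 0.0946, 2.8941]
Distance = sqrt(20.3126) = 4.5069


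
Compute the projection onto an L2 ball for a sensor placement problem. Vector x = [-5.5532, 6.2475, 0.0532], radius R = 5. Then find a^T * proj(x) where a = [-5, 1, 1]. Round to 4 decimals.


Step 1: Compute ||x|| (intermediates to 6 decimals).
||x|| = sqrt((-5.5532)^2 + 6.2475^2 + 0.0532^2) = 8.358954
Step 2: Project.
Since ||x|| > R, scale = R/||x|| = 5/8.358954 = 0.598161, proj(x) = scale * x
proj(x) = [-3.321708, 3.737011, 0.031822]
Step 3: Dot product.
a^T * proj(x) = -5*(-3.321708) + 1*3.737011 + 1*0.031822 = 20.3774


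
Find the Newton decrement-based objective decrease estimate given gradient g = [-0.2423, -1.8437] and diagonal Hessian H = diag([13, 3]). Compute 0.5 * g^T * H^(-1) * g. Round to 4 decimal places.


Step 1: H is diagonal, so H^(-1) * g = [-0.0186, -0.6146].
Step 2: g^T H^(-1) g = sum_i g_i^2 / H_ii
  = (-0.2423)^2/13 + (-1.8437)^2/3
  = 0.0045 + 1.1331 = 1.1376
Step 3: Objective decrease = 0.5 * g^T H^(-1) g = 0.5688


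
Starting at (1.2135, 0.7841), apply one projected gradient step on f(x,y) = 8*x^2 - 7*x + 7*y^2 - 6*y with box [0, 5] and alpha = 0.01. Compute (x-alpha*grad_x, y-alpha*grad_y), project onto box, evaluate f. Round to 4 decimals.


Step 1: Compute gradient at (1.2135, 0.7841).
grad_x = 2*8*1.2135 - 7 = 12.416
grad_y = 2*7*0.7841 - 6 = 4.9774
Step 2: Gradient step.
x_raw = 1.2135 - 0.01*12.416 = 1.0893
y_raw = 0.7841 - 0.01*4.9774 = 0.7343
Step 3: Project onto [0, 5].
x_proj = clip(1.0893) = 1.0893
y_proj = clip(0.7343) = 0.7343
Step 4: Evaluate f.
f(1.0893, 0.7343) = 1.2366


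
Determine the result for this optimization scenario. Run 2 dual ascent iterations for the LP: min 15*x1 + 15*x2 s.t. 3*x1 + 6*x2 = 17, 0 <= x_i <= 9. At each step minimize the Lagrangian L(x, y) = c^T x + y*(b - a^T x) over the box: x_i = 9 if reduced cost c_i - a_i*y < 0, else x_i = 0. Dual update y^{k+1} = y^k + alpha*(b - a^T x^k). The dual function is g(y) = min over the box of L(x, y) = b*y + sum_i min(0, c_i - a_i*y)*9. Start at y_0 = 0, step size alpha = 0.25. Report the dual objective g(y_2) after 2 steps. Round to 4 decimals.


Dual ascent for LP: min 15*x1 + 15*x2, 3*x1 + 6*x2 = 17, 0 <= x_i <= 9
Step 1: y^k = 0.0, reduced costs: (15.0, 15.0)
  x^k = (0.0, 0.0), subgradient = b - a^T x = 17.0
  y^{k+1} = 0.0 + 0.25*17.0 = 4.25
Step 2: y^k = 4.25, reduced costs: (2.25, -10.5)
  x^k = (0.0, 9.0), subgradient = b - a^T x = -37.0
  y^{k+1} = 4.25 + 0.25*-37.0 = -5.0
Dual objective at y_2 = -5.0: reduced costs (30.0, 45.0), box minimizer x = (0.0, 0.0)
g(y_2) = b*y + (c1 - a1*y)*x1 + (c2 - a2*y)*x2 = 17*(-5.0) + 30.0*0.0 + 45.0*0.0 = -85.0 + 0.0 + 0.0 = -85.0


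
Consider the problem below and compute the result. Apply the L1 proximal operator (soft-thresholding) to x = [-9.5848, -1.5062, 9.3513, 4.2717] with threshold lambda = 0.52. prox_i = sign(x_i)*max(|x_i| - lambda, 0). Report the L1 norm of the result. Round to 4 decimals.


Soft-thresholding with lambda = 0.52:
prox(-9.5848) = sign(-9.5848)*max(|-9.5848| - 0.52, 0) = -9.0648
prox(-1.5062) = sign(-1.5062)*max(|-1.5062| - 0.52, 0) = -0.9862
prox(9.3513) = sign(9.3513)*max(|9.3513| - 0.52, 0) = 8.8313
prox(4.2717) = sign(4.2717)*max(|4.2717| - 0.52, 0) = 3.7517
prox(x) = [-9.0648, -0.9862, 8.8313, 3.7517]
||prox(x)||_1 = 9.0648 + 0.9862 + 8.8313 + 3.7517 = 22.634


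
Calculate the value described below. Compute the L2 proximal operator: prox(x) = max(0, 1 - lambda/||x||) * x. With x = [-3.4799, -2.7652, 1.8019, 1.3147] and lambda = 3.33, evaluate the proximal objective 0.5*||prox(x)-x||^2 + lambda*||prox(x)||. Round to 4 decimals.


Step 1: Compute ||x||.
||x|| = 4.9731
Step 2: Compute scaling factor.
scale = max(0, 1 - 3.33/4.9731) = 0.3304
Step 3: prox(x) = [-1.1497, -0.9136, 0.5953, 0.4344]
||prox(x)|| = 1.6431
Step 4: Proximal objective.
0.5*||prox-x||^2 = 5.5445
lambda*||prox|| = 5.4715
Total = 11.0158


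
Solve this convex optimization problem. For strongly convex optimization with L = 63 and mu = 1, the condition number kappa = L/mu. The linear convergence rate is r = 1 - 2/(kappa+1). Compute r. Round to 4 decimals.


Step 1: Compute the condition number.
kappa = L/mu = 63/1 = 63.0
Step 2: Compute the convergence rate.
r = 1 - 2/(kappa + 1) = 1 - 2*mu/(L + mu) = (L - mu)/(L + mu) = 62/64 = 0.9688


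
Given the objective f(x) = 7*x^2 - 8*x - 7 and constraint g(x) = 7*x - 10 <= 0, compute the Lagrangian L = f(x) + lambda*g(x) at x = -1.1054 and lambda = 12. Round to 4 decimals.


Step 1: Evaluate f(x).
f(-1.1054) = 7*(-1.1054)^2 - 8*(-1.1054) - 7 = 10.3966
Step 2: Evaluate g(x).
g(-1.1054) = 7*-1.1054 - 10 = -17.7378
Step 3: Compute Lagrangian.
L = 10.3966 + 12*-17.7378 = -202.457


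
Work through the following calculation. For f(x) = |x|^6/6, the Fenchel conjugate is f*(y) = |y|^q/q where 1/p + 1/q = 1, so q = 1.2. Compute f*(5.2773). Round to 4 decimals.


The conjugate exponent q satisfies 1/p + 1/q = 1.
p = 6, so q = 6/(6 - 1) = 1.2
|y|^q = 5.2773^1.2 = 7.3603
f*(5.2773) = 7.3603 / 1.2 = 6.1336


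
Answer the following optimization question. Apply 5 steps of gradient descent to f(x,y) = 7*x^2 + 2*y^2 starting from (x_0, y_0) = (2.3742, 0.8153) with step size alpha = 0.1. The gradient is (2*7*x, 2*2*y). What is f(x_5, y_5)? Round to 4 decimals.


Gradient descent on f(x,y) = 7*x^2 + 2*y^2.
Starting point: (2.3742, 0.8153), alpha = 0.1
Step 1: grad_x = 2*7*2.3742 = 33.2388, grad_y = 2*2*0.8153 = 3.2612
  x_1 = 2.3742 - 0.1*33.2388 = -0.9497
  y_1 = 0.8153 - 0.1*3.2612 = 0.4892
Step 2: grad_x = 2*7*-0.9497 = -13.2955, grad_y = 2*2*0.4892 = 1.9567
  x_2 = -0.9497 - 0.1*-13.2955 = 0.3799
  y_2 = 0.4892 - 0.1*1.9567 = 0.2935
Step 3: grad_x = 2*7*0.3799 = 5.3182, grad_y = 2*2*0.2935 = 1.174
  x_3 = 0.3799 - 0.1*5.3182 = -0.1519
  y_3 = 0.2935 - 0.1*1.174 = 0.1761
Step 4: grad_x = 2*7*-0.1519 = -2.1273, grad_y = 2*2*0.1761 = 0.7044
  x_4 = -0.1519 - 0.1*-2.1273 = 0.0608
  y_4 = 0.1761 - 0.1*0.7044 = 0.1057
Step 5: grad_x = 2*7*0.0608 = 0.8509, grad_y = 2*2*0.1057 = 0.4227
  x_5 = 0.0608 - 0.1*0.8509 = -0.0243
  y_5 = 0.1057 - 0.1*0.4227 = 0.0634
f(-0.0243, 0.0634) = 7*(-0.0243)^2 + 2*0.0634^2 = 0.0122


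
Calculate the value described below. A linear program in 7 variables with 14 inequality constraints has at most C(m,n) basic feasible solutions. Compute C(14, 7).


Each vertex corresponds to some choice of n active constraints out of m, so the number of vertices is at most C(m, n) = m! / (n!(m-n)!).
m = 14, n = 7
Numerator: 14 * 13 * 12 * 11 * 10 * 9 * 8
Denominator: 7! = 5040
C(14, 7) = 3432


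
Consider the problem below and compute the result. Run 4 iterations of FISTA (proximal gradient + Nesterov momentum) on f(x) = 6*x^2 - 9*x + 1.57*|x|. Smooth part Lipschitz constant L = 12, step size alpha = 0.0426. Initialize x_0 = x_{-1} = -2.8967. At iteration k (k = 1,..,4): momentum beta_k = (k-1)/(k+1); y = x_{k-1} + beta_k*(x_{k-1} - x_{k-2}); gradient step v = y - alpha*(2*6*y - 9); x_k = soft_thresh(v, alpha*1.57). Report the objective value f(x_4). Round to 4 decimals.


FISTA on f(x) = 6*x^2 - 9*x + 1.57*|x|
L = 12, alpha = 0.0426
Iteration 1: beta = 0.0, y = -2.8967 + 0.0*(-2.8967 + 2.8967) = -2.8967
  grad(y) = -43.7604, v = y - alpha*grad = -1.0325
  prox(v) = soft_thresh(-1.0325, 0.0669) = -0.9656
Iteration 2: beta = 0.3333, y = -0.9656 + 0.3333*(-0.9656 + 2.8967) = -0.3219
  grad(y) = -12.8632, v = y - alpha*grad = 0.226
  prox(v) = soft_thresh(0.226, 0.0669) = 0.1592
Iteration 3: beta = 0.5, y = 0.1592 + 0.5*(0.1592 + 0.9656) = 0.7215
  grad(y) = -0.3414, v = y - alpha*grad = 0.7361
  prox(v) = soft_thresh(0.7361, 0.0669) = 0.6692
Iteration 4: beta = 0.6, y = 0.6692 + 0.6*(0.6692 - 0.1592) = 0.9752
  grad(y) = 2.7029, v = y - alpha*grad = 0.8601
  prox(v) = soft_thresh(0.8601, 0.0669) = 0.7932
f(x_4) = 6*0.7932^2 - 9*0.7932 + 1.57*|0.7932| = -2.1184


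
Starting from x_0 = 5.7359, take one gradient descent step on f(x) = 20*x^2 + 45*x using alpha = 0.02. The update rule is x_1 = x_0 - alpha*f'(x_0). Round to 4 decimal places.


We compute the gradient at x_0 and apply the update.
f'(x) = 40*x + 45
f'(5.7359) = 40*5.7359 + 45 = 274.436
x_1 = 5.7359 - 0.02*274.436 = 0.2472


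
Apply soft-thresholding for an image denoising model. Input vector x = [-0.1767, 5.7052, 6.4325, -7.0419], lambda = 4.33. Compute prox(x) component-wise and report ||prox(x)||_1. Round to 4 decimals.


Soft-thresholding with lambda = 4.33:
prox(-0.1767) = sign(-0.1767)*max(|-0.1767| - 4.33, 0) = 0.0
prox(5.7052) = sign(5.7052)*max(|5.7052| - 4.33, 0) = 1.3752
prox(6.4325) = sign(6.4325)*max(|6.4325| - 4.33, 0) = 2.1025
prox(-7.0419) = sign(-7.0419)*max(|-7.0419| - 4.33, 0) = -2.7119
prox(x) = [0.0, 1.3752, 2.1025, -2.7119]
||prox(x)||_1 = 0.0 + 1.3752 + 2.1025 + 2.7119 = 6.1896


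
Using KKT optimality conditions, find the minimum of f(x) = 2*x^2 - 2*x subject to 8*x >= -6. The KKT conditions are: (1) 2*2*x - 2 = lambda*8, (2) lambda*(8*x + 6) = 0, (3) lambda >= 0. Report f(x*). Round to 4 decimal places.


Step 1: Try lambda = 0 (constraint inactive).
Stationarity: 2*2*x - 2 = 0
x* = 2/(2*2) = 0.5
Check constraint: 8*0.5 = 4.0 >= -6 -- satisfied.
Step 2: Compute optimal value.
f(x*) = 2*0.5^2 - 2*0.5 = -0.5


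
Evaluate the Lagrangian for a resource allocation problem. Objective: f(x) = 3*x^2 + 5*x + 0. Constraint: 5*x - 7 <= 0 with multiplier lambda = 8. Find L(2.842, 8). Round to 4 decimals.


Step 1: Evaluate f(x).
f(2.842) = 3*2.842^2 + 5*2.842 + 0 = 38.4409
Step 2: Evaluate g(x).
g(2.842) = 5*2.842 - 7 = 7.21
Step 3: Compute Lagrangian.
L = 38.4409 + 8*7.21 = 96.1209


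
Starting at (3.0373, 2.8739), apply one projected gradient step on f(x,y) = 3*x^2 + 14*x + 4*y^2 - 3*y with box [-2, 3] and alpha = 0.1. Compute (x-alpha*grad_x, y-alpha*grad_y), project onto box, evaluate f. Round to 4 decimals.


Step 1: Compute gradient at (3.0373, 2.8739).
grad_x = 2*3*3.0373 + 14 = 32.2238
grad_y = 2*4*2.8739 - 3 = 19.9912
Step 2: Gradient step.
x_raw = 3.0373 - 0.1*32.2238 = -0.1851
y_raw = 2.8739 - 0.1*19.9912 = 0.8748
Step 3: Project onto [-2, 3].
x_proj = clip(-0.1851) = -0.1851
y_proj = clip(0.8748) = 0.8748
Step 4: Evaluate f.
f(-0.1851, 0.8748) = -2.0517


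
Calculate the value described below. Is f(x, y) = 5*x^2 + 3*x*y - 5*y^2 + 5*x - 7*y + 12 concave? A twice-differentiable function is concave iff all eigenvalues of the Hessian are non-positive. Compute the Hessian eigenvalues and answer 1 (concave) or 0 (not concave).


The Hessian of f(x,y) = 5*x^2 + 3*x*y - 5*y^2 + 5*x - 7*y + 12 is:
H = [[10, 3], [3, -10]]
Trace = 10 - 10 = 0
Determinant = 10*-10 - (3)^2 = -109
Discriminant = (0)^2 - 4*-109 = 436.0
Eigenvalues: lambda_1 = -10.4403, lambda_2 = 10.4403
The function is not concave.

0


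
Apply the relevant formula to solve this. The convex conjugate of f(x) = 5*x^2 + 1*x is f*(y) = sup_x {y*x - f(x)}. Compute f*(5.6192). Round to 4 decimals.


f*(y) = sup_x {y*x - a*x^2 - b*x} = sup_x {(y-b)*x - a*x^2}
FOC: (y - b) - 2a*x = 0 => x* = (y - b)/(2a)
x* = (5.6192 - 1)/(2*5) = 0.4619
f*(5.6192) = (y-b)^2/(4a) = (5.6192 - 1)^2/(4*5)
= 21.337/20 = 1.0669


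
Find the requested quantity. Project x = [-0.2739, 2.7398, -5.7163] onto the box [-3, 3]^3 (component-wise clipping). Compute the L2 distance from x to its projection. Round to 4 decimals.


Project each component onto [-3, 3].
clip(-0.2739) = -0.2739, clip(2.7398) = 2.7398, clip(-5.7163) = -3.0
Projection = [-0.2739, 2.7398, -3.0]
Squared diffs: [0.0, 0.0, 7.3783]
Distance = sqrt(7.3783) = 2.7163


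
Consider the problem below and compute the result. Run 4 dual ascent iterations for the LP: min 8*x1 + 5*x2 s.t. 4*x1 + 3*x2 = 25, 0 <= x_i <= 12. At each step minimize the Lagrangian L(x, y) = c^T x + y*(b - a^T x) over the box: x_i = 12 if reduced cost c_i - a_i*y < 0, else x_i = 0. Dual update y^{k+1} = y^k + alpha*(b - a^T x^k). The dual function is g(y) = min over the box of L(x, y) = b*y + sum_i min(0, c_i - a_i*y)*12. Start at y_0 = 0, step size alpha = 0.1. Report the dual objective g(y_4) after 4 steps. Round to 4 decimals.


Dual ascent for LP: min 8*x1 + 5*x2, 4*x1 + 3*x2 = 25, 0 <= x_i <= 12
Step 1: y^k = 0.0, reduced costs: (8.0, 5.0)
  x^k = (0.0, 0.0), subgradient = b - a^T x = 25.0
  y^{k+1} = 0.0 + 0.1*25.0 = 2.5
Step 2: y^k = 2.5, reduced costs: (-2.0, -2.5)
  x^k = (12.0, 12.0), subgradient = b - a^T x = -59.0
  y^{k+1} = 2.5 + 0.1*-59.0 = -3.4
Step 3: y^k = -3.4, reduced costs: (21.6, 15.2)
  x^k = (0.0, 0.0), subgradient = b - a^T x = 25.0
  y^{k+1} = -3.4 + 0.1*25.0 = -0.9
Step 4: y^k = -0.9, reduced costs: (11.6, 7.7)
  x^k = (0.0, 0.0), subgradient = b - a^T x = 25.0
  y^{k+1} = -0.9 + 0.1*25.0 = 1.6
Dual objective at y_4 = 1.6: reduced costs (1.6, 0.2), box minimizer x = (0.0, 0.0)
g(y_4) = b*y + (c1 - a1*y)*x1 + (c2 - a2*y)*x2 = 25*1.6 + 1.6*0.0 + 0.2*0.0 = 40.0 + 0.0 + 0.0 = 40.0


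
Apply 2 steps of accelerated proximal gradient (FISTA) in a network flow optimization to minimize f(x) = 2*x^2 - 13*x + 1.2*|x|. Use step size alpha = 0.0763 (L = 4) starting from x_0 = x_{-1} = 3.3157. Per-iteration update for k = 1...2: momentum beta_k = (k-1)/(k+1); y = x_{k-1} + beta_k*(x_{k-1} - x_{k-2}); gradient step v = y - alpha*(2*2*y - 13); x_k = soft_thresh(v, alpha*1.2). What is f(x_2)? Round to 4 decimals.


FISTA on f(x) = 2*x^2 - 13*x + 1.2*|x|
L = 4, alpha = 0.0763
Iteration 1: beta = 0.0, y = 3.3157 + 0.0*(3.3157 - 3.3157) = 3.3157
  grad(y) = 0.2628, v = y - alpha*grad = 3.2956
  prox(v) = soft_thresh(3.2956, 0.0916) = 3.2041
Iteration 2: beta = 0.3333, y = 3.2041 + 0.3333*(3.2041 - 3.3157) = 3.1669
  grad(y) = -0.3325, v = y - alpha*grad = 3.1923
  prox(v) = soft_thresh(3.1923, 0.0916) = 3.1007
f(x_2) = 2*3.1007^2 - 13*3.1007 + 1.2*|3.1007| = -17.3596


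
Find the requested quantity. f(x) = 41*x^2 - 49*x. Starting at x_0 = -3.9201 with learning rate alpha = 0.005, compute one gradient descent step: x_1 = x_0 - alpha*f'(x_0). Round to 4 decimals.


We compute the gradient at x_0 and apply the update.
f'(x) = 82*x - 49
f'(-3.9201) = 82*-3.9201 - 49 = -370.4482
x_1 = -3.9201 - 0.005*-370.4482 = -2.0679


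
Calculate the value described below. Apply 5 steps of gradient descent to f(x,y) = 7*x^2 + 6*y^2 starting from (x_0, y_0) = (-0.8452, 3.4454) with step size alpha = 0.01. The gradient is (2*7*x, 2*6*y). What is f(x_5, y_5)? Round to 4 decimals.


Gradient descent on f(x,y) = 7*x^2 + 6*y^2.
Starting point: (-0.8452, 3.4454), alpha = 0.01
Step 1: grad_x = 2*7*-0.8452 = -11.8328, grad_y = 2*6*3.4454 = 41.3448
  x_1 = -0.8452 - 0.01*-11.8328 = -0.7269
  y_1 = 3.4454 - 0.01*41.3448 = 3.032
Step 2: grad_x = 2*7*-0.7269 = -10.1762, grad_y = 2*6*3.032 = 36.3834
  x_2 = -0.7269 - 0.01*-10.1762 = -0.6251
  y_2 = 3.032 - 0.01*36.3834 = 2.6681
Step 3: grad_x = 2*7*-0.6251 = -8.7515, grad_y = 2*6*2.6681 = 32.0174
  x_3 = -0.6251 - 0.01*-8.7515 = -0.5376
  y_3 = 2.6681 - 0.01*32.0174 = 2.3479
Step 4: grad_x = 2*7*-0.5376 = -7.5263, grad_y = 2*6*2.3479 = 28.1753
  x_4 = -0.5376 - 0.01*-7.5263 = -0.4623
  y_4 = 2.3479 - 0.01*28.1753 = 2.0662
Step 5: grad_x = 2*7*-0.4623 = -6.4726, grad_y = 2*6*2.0662 = 24.7943
  x_5 = -0.4623 - 0.01*-6.4726 = -0.3976
  y_5 = 2.0662 - 0.01*24.7943 = 1.8182
f(-0.3976, 1.8182) = 7*(-0.3976)^2 + 6*1.8182^2 = 20.9428


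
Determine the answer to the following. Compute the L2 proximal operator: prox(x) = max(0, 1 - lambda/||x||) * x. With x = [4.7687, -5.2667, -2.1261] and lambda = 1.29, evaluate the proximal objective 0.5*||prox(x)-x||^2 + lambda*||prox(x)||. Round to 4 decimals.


Step 1: Compute ||x||.
||x|| = 7.4161
Step 2: Compute scaling factor.
scale = max(0, 1 - 1.29/7.4161) = 0.8261
Step 3: prox(x) = [3.9392, -4.3506, -1.7563]
||prox(x)|| = 6.1261
Step 4: Proximal objective.
0.5*||prox-x||^2 = 0.8321
lambda*||prox|| = 7.9027
Total = 8.7348


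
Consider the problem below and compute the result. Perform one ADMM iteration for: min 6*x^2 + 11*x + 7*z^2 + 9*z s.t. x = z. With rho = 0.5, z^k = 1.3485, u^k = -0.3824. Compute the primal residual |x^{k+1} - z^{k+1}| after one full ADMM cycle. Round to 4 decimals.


ADMM iteration with rho = 0.5, z^k = 1.3485, u^k = -0.3824
Step 1: x-update.
Minimize 6*x^2 + 11*x + (0.5/2)*(x - 1.3485 - 0.3824)^2
FOC: (2*6 + 0.5)*x = -11 + 0.5*(1.3485 + 0.3824)
x^{k+1} = -0.8108
Step 2: z-update.
Minimize 7*z^2 + 9*z + (0.5/2)*(-0.8108 - z - 0.3824)^2
FOC: (2*7 + 0.5)*z = -9 + 0.5*(-0.8108 - 0.3824)
z^{k+1} = -0.6618
Step 3: u-update.
u^{k+1} = -0.3824 - 0.8108 + 0.6618 = -0.5313
Step 4: Primal residual = |-0.8108 + 0.6618| = 0.1489


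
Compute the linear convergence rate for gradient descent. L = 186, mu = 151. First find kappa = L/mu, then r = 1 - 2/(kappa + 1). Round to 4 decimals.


Step 1: Compute the condition number.
kappa = L/mu = 186/151 = 1.2318
Step 2: Compute the convergence rate.
r = 1 - 2/(kappa + 1) = 1 - 2*mu/(L + mu) = (L - mu)/(L + mu) = 35/337 = 0.1039


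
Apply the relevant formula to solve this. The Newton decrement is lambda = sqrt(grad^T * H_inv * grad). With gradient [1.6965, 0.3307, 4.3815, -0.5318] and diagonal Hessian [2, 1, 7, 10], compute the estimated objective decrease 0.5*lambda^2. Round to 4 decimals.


Step 1: H is diagonal, so H^(-1) * g = [0.8483, 0.3307, 0.6259, -0.0532].
Step 2: g^T H^(-1) g = sum_i g_i^2 / H_ii
  = (1.6965)^2/2 + (0.3307)^2/1 + (4.3815)^2/7 + (-0.5318)^2/10
  = 1.4391 + 0.1094 + 2.7425 + 0.0283 = 4.3192
Step 3: Objective decrease = 0.5 * g^T H^(-1) g = 2.1596


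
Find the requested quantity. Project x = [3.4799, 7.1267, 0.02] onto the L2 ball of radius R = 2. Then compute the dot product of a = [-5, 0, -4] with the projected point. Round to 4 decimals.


Step 1: Compute ||x|| (intermediates to 6 decimals).
||x|| = sqrt(3.4799^2 + 7.1267^2 + 0.02^2) = 7.930949
Step 2: Project.
Since ||x|| > R, scale = R/||x|| = 2/7.930949 = 0.252177, proj(x) = scale * x
proj(x) = [0.877551, 1.79719, 0.005044]
Step 3: Dot product.
a^T * proj(x) = -5*0.877551 + 0*1.79719 - 4*0.005044 = -4.4079


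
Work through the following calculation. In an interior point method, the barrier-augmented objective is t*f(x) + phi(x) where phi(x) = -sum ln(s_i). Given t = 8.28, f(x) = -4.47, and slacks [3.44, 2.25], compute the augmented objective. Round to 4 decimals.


Step 1: Compute log-barrier.
ln values: [1.2355, 0.8109]
phi = -(1.2355 + 0.8109) = -2.0464
Step 2: Compute augmented objective.
t*f(x) = 8.28*-4.47 = -37.0116
Total = -37.0116 - 2.0464 = -39.058
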